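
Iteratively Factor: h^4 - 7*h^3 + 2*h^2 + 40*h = (h - 4)*(h^3 - 3*h^2 - 10*h) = (h - 4)*(h + 2)*(h^2 - 5*h) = (h - 5)*(h - 4)*(h + 2)*(h)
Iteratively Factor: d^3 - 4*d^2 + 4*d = (d - 2)*(d^2 - 2*d) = d*(d - 2)*(d - 2)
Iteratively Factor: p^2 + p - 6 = (p + 3)*(p - 2)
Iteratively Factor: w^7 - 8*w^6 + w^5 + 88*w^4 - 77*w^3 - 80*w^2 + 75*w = (w - 5)*(w^6 - 3*w^5 - 14*w^4 + 18*w^3 + 13*w^2 - 15*w) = (w - 5)*(w - 1)*(w^5 - 2*w^4 - 16*w^3 + 2*w^2 + 15*w) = (w - 5)*(w - 1)^2*(w^4 - w^3 - 17*w^2 - 15*w) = (w - 5)*(w - 1)^2*(w + 3)*(w^3 - 4*w^2 - 5*w) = (w - 5)^2*(w - 1)^2*(w + 3)*(w^2 + w) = (w - 5)^2*(w - 1)^2*(w + 1)*(w + 3)*(w)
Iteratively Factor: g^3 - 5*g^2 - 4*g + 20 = (g - 5)*(g^2 - 4) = (g - 5)*(g + 2)*(g - 2)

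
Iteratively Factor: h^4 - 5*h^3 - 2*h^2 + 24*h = (h - 3)*(h^3 - 2*h^2 - 8*h) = (h - 4)*(h - 3)*(h^2 + 2*h) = h*(h - 4)*(h - 3)*(h + 2)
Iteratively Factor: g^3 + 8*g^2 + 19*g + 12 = (g + 3)*(g^2 + 5*g + 4) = (g + 3)*(g + 4)*(g + 1)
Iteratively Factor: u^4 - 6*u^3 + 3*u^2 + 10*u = (u)*(u^3 - 6*u^2 + 3*u + 10) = u*(u - 5)*(u^2 - u - 2) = u*(u - 5)*(u + 1)*(u - 2)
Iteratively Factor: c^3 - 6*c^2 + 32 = (c - 4)*(c^2 - 2*c - 8) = (c - 4)^2*(c + 2)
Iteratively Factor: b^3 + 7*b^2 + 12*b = (b)*(b^2 + 7*b + 12) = b*(b + 3)*(b + 4)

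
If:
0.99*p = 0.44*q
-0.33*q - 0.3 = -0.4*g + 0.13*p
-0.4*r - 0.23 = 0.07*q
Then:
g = -5.53968253968254*r - 2.43531746031746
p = -2.53968253968254*r - 1.46031746031746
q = -5.71428571428571*r - 3.28571428571429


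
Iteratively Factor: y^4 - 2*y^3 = (y)*(y^3 - 2*y^2) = y^2*(y^2 - 2*y) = y^2*(y - 2)*(y)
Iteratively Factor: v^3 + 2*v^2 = (v)*(v^2 + 2*v) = v*(v + 2)*(v)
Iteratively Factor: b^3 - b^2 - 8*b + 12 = (b - 2)*(b^2 + b - 6) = (b - 2)^2*(b + 3)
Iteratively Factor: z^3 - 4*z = (z)*(z^2 - 4) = z*(z + 2)*(z - 2)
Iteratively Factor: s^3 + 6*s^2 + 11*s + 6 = (s + 2)*(s^2 + 4*s + 3) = (s + 2)*(s + 3)*(s + 1)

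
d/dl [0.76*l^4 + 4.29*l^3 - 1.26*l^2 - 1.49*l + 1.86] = 3.04*l^3 + 12.87*l^2 - 2.52*l - 1.49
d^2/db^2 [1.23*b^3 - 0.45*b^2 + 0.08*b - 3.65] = 7.38*b - 0.9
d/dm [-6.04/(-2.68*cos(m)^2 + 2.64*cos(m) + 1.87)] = (32.3744*cos(m) - 15.9456)*sin(m)/(-2.68*cos(m)^2 + 2.64*cos(m) + 1.87)^2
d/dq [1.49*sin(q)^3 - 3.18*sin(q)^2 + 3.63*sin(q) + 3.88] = (4.47*sin(q)^2 - 6.36*sin(q) + 3.63)*cos(q)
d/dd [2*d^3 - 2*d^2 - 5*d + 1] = 6*d^2 - 4*d - 5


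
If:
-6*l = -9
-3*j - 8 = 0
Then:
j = -8/3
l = 3/2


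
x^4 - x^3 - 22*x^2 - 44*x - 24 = (x - 6)*(x + 1)*(x + 2)^2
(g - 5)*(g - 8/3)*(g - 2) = g^3 - 29*g^2/3 + 86*g/3 - 80/3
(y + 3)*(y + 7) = y^2 + 10*y + 21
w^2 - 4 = (w - 2)*(w + 2)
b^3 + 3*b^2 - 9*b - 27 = (b - 3)*(b + 3)^2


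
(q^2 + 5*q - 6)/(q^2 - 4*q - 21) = (-q^2 - 5*q + 6)/(-q^2 + 4*q + 21)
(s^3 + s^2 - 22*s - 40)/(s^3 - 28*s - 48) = (s - 5)/(s - 6)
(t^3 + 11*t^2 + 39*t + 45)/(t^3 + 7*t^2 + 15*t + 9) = (t + 5)/(t + 1)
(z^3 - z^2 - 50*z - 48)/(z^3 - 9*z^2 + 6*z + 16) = (z + 6)/(z - 2)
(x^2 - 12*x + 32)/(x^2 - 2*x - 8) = (x - 8)/(x + 2)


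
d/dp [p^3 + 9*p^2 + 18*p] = 3*p^2 + 18*p + 18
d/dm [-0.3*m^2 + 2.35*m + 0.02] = 2.35 - 0.6*m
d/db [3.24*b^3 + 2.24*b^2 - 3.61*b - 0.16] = 9.72*b^2 + 4.48*b - 3.61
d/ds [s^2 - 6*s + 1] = 2*s - 6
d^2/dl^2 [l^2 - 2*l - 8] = 2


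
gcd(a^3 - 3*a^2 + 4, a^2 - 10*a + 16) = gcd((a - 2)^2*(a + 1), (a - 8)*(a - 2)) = a - 2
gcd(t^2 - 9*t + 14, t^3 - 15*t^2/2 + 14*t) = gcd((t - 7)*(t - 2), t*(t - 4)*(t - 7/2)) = 1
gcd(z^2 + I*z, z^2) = z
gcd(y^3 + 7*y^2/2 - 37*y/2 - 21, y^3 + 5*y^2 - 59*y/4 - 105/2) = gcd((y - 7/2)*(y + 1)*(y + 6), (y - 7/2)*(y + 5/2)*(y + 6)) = y^2 + 5*y/2 - 21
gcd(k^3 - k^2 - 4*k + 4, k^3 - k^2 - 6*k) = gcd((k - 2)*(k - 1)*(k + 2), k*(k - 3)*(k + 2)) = k + 2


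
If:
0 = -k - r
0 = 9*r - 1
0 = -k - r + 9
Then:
No Solution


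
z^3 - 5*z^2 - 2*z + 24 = (z - 4)*(z - 3)*(z + 2)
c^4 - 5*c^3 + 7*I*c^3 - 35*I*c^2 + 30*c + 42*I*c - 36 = (c - 3)*(c - 2)*(c + I)*(c + 6*I)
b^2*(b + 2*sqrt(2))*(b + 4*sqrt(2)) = b^4 + 6*sqrt(2)*b^3 + 16*b^2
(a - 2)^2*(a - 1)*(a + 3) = a^4 - 2*a^3 - 7*a^2 + 20*a - 12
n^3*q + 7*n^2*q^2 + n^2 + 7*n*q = n*(n + 7*q)*(n*q + 1)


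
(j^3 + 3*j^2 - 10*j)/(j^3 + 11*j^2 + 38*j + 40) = j*(j - 2)/(j^2 + 6*j + 8)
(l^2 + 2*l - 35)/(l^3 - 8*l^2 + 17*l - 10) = (l + 7)/(l^2 - 3*l + 2)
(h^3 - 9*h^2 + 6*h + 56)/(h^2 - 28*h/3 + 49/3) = 3*(h^2 - 2*h - 8)/(3*h - 7)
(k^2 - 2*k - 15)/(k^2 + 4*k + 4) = (k^2 - 2*k - 15)/(k^2 + 4*k + 4)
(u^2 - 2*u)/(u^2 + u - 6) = u/(u + 3)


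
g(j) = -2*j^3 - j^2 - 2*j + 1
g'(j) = -6*j^2 - 2*j - 2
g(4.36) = -192.49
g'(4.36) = -124.78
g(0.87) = -2.81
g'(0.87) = -8.28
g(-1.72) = 11.66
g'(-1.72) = -16.31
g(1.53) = -11.56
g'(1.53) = -19.11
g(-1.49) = 8.38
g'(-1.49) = -12.34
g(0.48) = -0.41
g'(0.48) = -4.34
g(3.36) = -92.88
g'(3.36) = -76.46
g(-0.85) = 3.21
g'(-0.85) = -4.64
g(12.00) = -3623.00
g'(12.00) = -890.00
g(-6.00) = 409.00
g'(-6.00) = -206.00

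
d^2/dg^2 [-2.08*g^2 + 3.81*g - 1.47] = -4.16000000000000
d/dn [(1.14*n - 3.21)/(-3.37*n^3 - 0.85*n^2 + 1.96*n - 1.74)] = (7.6836*n^3 - 31.4841*n^2 - 5.457*n + 4.308)/(11.3569*n^6 + 5.729*n^5 - 12.4879*n^4 + 8.3956*n^3 + 6.7996*n^2 - 6.8208*n + 3.0276)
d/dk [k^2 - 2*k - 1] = 2*k - 2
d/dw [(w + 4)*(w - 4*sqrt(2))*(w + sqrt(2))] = 3*w^2 - 6*sqrt(2)*w + 8*w - 12*sqrt(2) - 8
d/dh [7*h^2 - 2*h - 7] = 14*h - 2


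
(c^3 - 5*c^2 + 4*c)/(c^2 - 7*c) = (c^2 - 5*c + 4)/(c - 7)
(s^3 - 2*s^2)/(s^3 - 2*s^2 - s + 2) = s^2/(s^2 - 1)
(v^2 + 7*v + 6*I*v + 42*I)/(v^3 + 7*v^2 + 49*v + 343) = (v + 6*I)/(v^2 + 49)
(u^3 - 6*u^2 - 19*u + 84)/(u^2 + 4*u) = u - 10 + 21/u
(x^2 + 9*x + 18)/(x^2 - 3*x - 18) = (x + 6)/(x - 6)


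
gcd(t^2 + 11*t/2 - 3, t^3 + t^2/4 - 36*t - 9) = t + 6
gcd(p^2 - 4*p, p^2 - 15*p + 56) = 1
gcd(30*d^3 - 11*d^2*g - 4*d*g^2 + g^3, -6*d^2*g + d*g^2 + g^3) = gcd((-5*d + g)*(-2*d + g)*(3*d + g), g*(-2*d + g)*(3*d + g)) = 6*d^2 - d*g - g^2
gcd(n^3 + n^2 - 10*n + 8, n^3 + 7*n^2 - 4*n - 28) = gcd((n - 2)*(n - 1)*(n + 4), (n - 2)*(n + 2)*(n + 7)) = n - 2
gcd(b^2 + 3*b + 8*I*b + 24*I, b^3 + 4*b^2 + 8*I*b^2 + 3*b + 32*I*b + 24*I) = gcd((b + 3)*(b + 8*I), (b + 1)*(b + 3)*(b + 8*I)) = b^2 + b*(3 + 8*I) + 24*I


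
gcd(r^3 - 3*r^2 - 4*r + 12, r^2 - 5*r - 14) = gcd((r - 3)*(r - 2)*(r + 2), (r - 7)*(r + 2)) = r + 2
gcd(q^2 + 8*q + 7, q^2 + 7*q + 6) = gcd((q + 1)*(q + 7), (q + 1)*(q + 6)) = q + 1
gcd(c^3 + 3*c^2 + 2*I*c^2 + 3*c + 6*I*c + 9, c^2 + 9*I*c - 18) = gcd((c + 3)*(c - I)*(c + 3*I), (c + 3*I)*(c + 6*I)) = c + 3*I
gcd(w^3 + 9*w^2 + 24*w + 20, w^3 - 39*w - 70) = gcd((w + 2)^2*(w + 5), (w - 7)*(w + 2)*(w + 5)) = w^2 + 7*w + 10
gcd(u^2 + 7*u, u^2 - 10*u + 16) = 1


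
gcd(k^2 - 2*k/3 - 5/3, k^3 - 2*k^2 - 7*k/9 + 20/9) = k^2 - 2*k/3 - 5/3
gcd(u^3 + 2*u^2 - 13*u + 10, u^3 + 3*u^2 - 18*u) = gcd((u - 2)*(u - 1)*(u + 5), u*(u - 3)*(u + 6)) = 1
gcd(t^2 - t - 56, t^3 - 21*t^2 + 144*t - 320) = t - 8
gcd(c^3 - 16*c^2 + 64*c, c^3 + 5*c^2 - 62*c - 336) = c - 8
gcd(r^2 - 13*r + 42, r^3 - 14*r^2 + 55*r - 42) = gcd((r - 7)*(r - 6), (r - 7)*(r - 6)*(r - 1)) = r^2 - 13*r + 42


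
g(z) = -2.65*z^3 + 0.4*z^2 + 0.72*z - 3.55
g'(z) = -7.95*z^2 + 0.8*z + 0.72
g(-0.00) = -3.55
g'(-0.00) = 0.72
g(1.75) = -15.27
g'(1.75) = -22.23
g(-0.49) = -3.49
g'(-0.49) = -1.58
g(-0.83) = -2.36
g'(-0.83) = -5.42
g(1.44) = -9.60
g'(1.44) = -14.61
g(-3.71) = 134.61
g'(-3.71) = -111.67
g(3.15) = -80.14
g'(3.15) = -75.64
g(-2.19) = 24.63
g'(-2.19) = -39.16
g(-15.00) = 9019.40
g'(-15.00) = -1800.03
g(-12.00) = 4624.61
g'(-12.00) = -1153.68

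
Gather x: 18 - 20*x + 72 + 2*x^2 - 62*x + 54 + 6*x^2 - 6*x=8*x^2 - 88*x + 144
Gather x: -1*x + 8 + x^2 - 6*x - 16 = x^2 - 7*x - 8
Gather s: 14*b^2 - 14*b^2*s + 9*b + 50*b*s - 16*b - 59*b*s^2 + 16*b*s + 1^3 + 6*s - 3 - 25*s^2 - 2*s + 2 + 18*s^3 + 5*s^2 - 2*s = 14*b^2 - 7*b + 18*s^3 + s^2*(-59*b - 20) + s*(-14*b^2 + 66*b + 2)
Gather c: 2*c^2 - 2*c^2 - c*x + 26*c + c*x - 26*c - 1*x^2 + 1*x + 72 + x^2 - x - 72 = 0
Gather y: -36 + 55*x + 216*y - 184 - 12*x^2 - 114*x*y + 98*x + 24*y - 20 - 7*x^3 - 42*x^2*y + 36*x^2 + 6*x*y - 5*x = -7*x^3 + 24*x^2 + 148*x + y*(-42*x^2 - 108*x + 240) - 240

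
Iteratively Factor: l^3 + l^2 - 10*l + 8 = (l + 4)*(l^2 - 3*l + 2) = (l - 1)*(l + 4)*(l - 2)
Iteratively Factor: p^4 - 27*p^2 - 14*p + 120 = (p - 5)*(p^3 + 5*p^2 - 2*p - 24) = (p - 5)*(p - 2)*(p^2 + 7*p + 12) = (p - 5)*(p - 2)*(p + 4)*(p + 3)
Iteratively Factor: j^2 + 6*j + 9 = (j + 3)*(j + 3)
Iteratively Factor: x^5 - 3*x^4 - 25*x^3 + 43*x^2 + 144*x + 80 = (x - 4)*(x^4 + x^3 - 21*x^2 - 41*x - 20) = (x - 4)*(x + 1)*(x^3 - 21*x - 20) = (x - 4)*(x + 1)^2*(x^2 - x - 20) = (x - 4)*(x + 1)^2*(x + 4)*(x - 5)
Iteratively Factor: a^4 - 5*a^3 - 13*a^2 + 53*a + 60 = (a + 1)*(a^3 - 6*a^2 - 7*a + 60) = (a - 4)*(a + 1)*(a^2 - 2*a - 15) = (a - 5)*(a - 4)*(a + 1)*(a + 3)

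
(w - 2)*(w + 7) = w^2 + 5*w - 14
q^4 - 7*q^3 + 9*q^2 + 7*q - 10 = (q - 5)*(q - 2)*(q - 1)*(q + 1)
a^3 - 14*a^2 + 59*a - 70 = (a - 7)*(a - 5)*(a - 2)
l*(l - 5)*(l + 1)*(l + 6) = l^4 + 2*l^3 - 29*l^2 - 30*l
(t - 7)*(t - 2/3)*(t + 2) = t^3 - 17*t^2/3 - 32*t/3 + 28/3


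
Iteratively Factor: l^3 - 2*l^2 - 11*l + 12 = (l - 4)*(l^2 + 2*l - 3) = (l - 4)*(l + 3)*(l - 1)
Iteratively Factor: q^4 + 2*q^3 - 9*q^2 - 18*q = (q + 2)*(q^3 - 9*q) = (q + 2)*(q + 3)*(q^2 - 3*q) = (q - 3)*(q + 2)*(q + 3)*(q)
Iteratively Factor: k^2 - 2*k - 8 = (k + 2)*(k - 4)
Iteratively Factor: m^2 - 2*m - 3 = (m + 1)*(m - 3)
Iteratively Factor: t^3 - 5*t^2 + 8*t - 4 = (t - 2)*(t^2 - 3*t + 2) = (t - 2)*(t - 1)*(t - 2)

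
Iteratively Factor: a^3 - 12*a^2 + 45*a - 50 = (a - 2)*(a^2 - 10*a + 25) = (a - 5)*(a - 2)*(a - 5)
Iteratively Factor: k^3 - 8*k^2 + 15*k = (k - 3)*(k^2 - 5*k) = k*(k - 3)*(k - 5)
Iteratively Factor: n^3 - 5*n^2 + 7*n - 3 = (n - 1)*(n^2 - 4*n + 3) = (n - 3)*(n - 1)*(n - 1)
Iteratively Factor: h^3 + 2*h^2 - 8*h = (h - 2)*(h^2 + 4*h) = (h - 2)*(h + 4)*(h)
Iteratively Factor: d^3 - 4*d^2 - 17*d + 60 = (d - 3)*(d^2 - d - 20) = (d - 3)*(d + 4)*(d - 5)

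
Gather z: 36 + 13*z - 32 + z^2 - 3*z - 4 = z^2 + 10*z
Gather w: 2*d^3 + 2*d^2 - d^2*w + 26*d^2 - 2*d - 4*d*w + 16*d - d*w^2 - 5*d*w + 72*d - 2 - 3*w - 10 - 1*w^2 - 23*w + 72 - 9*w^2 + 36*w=2*d^3 + 28*d^2 + 86*d + w^2*(-d - 10) + w*(-d^2 - 9*d + 10) + 60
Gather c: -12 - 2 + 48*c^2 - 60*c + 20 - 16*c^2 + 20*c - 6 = 32*c^2 - 40*c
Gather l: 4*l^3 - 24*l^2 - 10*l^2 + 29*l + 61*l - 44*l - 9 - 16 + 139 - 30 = 4*l^3 - 34*l^2 + 46*l + 84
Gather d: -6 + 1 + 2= -3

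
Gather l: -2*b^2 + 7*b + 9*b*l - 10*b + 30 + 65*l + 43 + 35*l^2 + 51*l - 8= -2*b^2 - 3*b + 35*l^2 + l*(9*b + 116) + 65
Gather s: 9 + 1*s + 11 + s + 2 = 2*s + 22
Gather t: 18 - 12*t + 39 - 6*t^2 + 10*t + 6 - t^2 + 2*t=63 - 7*t^2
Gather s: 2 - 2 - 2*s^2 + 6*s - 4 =-2*s^2 + 6*s - 4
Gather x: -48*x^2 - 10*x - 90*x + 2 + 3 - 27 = -48*x^2 - 100*x - 22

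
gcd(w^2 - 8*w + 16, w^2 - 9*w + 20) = w - 4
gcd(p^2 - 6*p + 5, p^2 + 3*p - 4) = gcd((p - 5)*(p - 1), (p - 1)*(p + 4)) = p - 1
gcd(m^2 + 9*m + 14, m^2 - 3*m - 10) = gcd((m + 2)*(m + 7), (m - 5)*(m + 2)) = m + 2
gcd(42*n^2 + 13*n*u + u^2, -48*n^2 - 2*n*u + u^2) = 6*n + u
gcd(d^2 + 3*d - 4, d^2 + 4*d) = d + 4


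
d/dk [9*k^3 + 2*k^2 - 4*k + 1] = 27*k^2 + 4*k - 4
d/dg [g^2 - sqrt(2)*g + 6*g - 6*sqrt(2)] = 2*g - sqrt(2) + 6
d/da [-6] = 0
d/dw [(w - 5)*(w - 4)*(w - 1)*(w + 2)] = 4*w^3 - 24*w^2 + 18*w + 38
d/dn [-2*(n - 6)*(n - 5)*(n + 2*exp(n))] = -4*n^2*exp(n) - 6*n^2 + 36*n*exp(n) + 44*n - 76*exp(n) - 60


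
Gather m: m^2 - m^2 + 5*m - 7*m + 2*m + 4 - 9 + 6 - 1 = 0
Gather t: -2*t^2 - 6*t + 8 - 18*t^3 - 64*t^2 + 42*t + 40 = -18*t^3 - 66*t^2 + 36*t + 48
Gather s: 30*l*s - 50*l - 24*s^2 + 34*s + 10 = -50*l - 24*s^2 + s*(30*l + 34) + 10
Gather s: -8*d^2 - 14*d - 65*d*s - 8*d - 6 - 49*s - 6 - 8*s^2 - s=-8*d^2 - 22*d - 8*s^2 + s*(-65*d - 50) - 12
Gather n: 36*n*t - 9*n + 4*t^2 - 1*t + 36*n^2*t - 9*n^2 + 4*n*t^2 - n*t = n^2*(36*t - 9) + n*(4*t^2 + 35*t - 9) + 4*t^2 - t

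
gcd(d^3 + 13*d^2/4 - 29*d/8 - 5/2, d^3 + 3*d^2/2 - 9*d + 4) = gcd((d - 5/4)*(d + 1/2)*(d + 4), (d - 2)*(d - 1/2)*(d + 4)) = d + 4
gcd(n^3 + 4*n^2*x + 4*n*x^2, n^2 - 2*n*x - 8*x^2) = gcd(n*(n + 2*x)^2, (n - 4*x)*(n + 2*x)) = n + 2*x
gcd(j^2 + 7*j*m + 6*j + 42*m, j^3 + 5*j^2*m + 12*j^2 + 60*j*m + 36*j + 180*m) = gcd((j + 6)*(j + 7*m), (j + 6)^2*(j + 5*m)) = j + 6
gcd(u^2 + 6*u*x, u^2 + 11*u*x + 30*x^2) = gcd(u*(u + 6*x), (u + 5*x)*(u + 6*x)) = u + 6*x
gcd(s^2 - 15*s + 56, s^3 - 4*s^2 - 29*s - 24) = s - 8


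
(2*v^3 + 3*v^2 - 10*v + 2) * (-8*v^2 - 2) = -16*v^5 - 24*v^4 + 76*v^3 - 22*v^2 + 20*v - 4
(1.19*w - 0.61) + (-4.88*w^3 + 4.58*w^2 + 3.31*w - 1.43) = -4.88*w^3 + 4.58*w^2 + 4.5*w - 2.04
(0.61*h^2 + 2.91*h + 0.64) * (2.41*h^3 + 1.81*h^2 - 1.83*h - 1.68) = 1.4701*h^5 + 8.1172*h^4 + 5.6932*h^3 - 5.1917*h^2 - 6.06*h - 1.0752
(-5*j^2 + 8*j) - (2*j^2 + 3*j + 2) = -7*j^2 + 5*j - 2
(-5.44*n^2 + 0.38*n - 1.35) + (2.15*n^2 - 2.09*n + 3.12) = -3.29*n^2 - 1.71*n + 1.77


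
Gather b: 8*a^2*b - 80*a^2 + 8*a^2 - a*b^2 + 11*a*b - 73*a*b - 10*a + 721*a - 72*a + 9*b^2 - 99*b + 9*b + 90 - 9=-72*a^2 + 639*a + b^2*(9 - a) + b*(8*a^2 - 62*a - 90) + 81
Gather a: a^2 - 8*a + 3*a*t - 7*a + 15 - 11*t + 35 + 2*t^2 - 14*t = a^2 + a*(3*t - 15) + 2*t^2 - 25*t + 50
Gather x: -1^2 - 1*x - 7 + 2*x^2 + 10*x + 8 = 2*x^2 + 9*x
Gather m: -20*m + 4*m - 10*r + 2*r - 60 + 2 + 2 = -16*m - 8*r - 56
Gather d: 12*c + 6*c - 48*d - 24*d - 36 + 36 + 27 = 18*c - 72*d + 27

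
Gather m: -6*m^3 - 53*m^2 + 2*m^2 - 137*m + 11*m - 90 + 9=-6*m^3 - 51*m^2 - 126*m - 81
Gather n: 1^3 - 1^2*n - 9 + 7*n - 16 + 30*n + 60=36*n + 36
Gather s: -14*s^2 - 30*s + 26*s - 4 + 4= -14*s^2 - 4*s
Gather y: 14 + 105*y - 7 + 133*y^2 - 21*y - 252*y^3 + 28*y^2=-252*y^3 + 161*y^2 + 84*y + 7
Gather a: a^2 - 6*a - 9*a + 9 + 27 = a^2 - 15*a + 36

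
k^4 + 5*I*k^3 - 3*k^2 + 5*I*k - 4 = (k - I)*(k + I)^2*(k + 4*I)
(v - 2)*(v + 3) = v^2 + v - 6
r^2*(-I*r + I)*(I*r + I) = r^4 - r^2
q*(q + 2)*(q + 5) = q^3 + 7*q^2 + 10*q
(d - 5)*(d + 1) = d^2 - 4*d - 5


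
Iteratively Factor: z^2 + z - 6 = (z - 2)*(z + 3)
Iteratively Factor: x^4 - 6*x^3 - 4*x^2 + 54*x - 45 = (x + 3)*(x^3 - 9*x^2 + 23*x - 15) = (x - 5)*(x + 3)*(x^2 - 4*x + 3) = (x - 5)*(x - 3)*(x + 3)*(x - 1)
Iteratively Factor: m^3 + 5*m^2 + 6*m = (m)*(m^2 + 5*m + 6) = m*(m + 3)*(m + 2)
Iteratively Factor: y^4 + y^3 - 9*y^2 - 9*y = (y + 3)*(y^3 - 2*y^2 - 3*y) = (y - 3)*(y + 3)*(y^2 + y) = y*(y - 3)*(y + 3)*(y + 1)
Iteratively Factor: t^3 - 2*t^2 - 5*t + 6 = (t - 3)*(t^2 + t - 2) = (t - 3)*(t + 2)*(t - 1)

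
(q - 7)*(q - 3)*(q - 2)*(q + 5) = q^4 - 7*q^3 - 19*q^2 + 163*q - 210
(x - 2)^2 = x^2 - 4*x + 4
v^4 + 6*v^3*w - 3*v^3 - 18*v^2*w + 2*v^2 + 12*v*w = v*(v - 2)*(v - 1)*(v + 6*w)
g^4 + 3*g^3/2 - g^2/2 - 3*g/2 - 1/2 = (g - 1)*(g + 1/2)*(g + 1)^2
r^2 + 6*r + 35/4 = (r + 5/2)*(r + 7/2)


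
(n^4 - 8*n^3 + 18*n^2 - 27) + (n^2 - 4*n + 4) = n^4 - 8*n^3 + 19*n^2 - 4*n - 23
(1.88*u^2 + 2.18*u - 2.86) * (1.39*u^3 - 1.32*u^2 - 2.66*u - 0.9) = 2.6132*u^5 + 0.5486*u^4 - 11.8538*u^3 - 3.7156*u^2 + 5.6456*u + 2.574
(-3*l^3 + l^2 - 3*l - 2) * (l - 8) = -3*l^4 + 25*l^3 - 11*l^2 + 22*l + 16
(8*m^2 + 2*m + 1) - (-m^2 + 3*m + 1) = 9*m^2 - m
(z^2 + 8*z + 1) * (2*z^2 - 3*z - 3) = 2*z^4 + 13*z^3 - 25*z^2 - 27*z - 3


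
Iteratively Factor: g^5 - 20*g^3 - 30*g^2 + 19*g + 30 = (g + 2)*(g^4 - 2*g^3 - 16*g^2 + 2*g + 15) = (g - 1)*(g + 2)*(g^3 - g^2 - 17*g - 15) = (g - 1)*(g + 2)*(g + 3)*(g^2 - 4*g - 5) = (g - 5)*(g - 1)*(g + 2)*(g + 3)*(g + 1)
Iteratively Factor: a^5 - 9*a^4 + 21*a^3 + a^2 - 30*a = (a - 3)*(a^4 - 6*a^3 + 3*a^2 + 10*a) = (a - 3)*(a + 1)*(a^3 - 7*a^2 + 10*a) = (a - 5)*(a - 3)*(a + 1)*(a^2 - 2*a) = (a - 5)*(a - 3)*(a - 2)*(a + 1)*(a)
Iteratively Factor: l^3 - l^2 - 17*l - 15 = (l + 3)*(l^2 - 4*l - 5) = (l + 1)*(l + 3)*(l - 5)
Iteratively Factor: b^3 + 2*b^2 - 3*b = (b + 3)*(b^2 - b) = b*(b + 3)*(b - 1)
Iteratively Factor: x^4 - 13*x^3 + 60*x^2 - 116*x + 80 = (x - 4)*(x^3 - 9*x^2 + 24*x - 20) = (x - 4)*(x - 2)*(x^2 - 7*x + 10) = (x - 5)*(x - 4)*(x - 2)*(x - 2)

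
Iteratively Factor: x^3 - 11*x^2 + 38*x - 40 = (x - 4)*(x^2 - 7*x + 10) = (x - 5)*(x - 4)*(x - 2)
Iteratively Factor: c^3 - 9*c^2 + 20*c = (c - 4)*(c^2 - 5*c) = (c - 5)*(c - 4)*(c)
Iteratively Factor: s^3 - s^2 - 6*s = (s - 3)*(s^2 + 2*s) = s*(s - 3)*(s + 2)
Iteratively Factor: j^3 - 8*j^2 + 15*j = (j - 3)*(j^2 - 5*j) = (j - 5)*(j - 3)*(j)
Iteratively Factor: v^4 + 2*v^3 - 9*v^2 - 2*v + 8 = (v - 1)*(v^3 + 3*v^2 - 6*v - 8) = (v - 1)*(v + 4)*(v^2 - v - 2) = (v - 2)*(v - 1)*(v + 4)*(v + 1)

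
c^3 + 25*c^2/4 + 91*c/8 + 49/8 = (c + 1)*(c + 7/4)*(c + 7/2)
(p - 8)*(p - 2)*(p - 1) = p^3 - 11*p^2 + 26*p - 16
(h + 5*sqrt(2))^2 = h^2 + 10*sqrt(2)*h + 50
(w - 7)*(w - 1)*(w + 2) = w^3 - 6*w^2 - 9*w + 14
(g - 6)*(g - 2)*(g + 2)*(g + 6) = g^4 - 40*g^2 + 144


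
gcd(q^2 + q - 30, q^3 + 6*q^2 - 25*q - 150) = q^2 + q - 30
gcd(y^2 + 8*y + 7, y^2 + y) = y + 1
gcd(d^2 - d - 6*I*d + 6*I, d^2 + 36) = d - 6*I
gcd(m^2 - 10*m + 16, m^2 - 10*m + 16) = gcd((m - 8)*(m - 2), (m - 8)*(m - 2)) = m^2 - 10*m + 16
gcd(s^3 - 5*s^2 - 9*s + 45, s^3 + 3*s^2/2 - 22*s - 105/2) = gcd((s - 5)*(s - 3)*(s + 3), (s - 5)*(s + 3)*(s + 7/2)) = s^2 - 2*s - 15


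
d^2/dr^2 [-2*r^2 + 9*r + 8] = -4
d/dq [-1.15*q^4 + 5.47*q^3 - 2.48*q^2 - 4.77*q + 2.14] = -4.6*q^3 + 16.41*q^2 - 4.96*q - 4.77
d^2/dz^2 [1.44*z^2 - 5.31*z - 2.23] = 2.88000000000000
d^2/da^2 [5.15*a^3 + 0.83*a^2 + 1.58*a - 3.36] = 30.9*a + 1.66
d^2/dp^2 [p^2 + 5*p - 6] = 2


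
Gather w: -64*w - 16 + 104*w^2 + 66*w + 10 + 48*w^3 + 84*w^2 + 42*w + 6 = 48*w^3 + 188*w^2 + 44*w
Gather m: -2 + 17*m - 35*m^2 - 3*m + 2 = -35*m^2 + 14*m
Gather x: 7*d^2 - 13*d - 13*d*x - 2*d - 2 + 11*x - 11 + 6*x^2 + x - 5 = 7*d^2 - 15*d + 6*x^2 + x*(12 - 13*d) - 18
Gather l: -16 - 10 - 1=-27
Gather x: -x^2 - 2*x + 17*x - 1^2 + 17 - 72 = -x^2 + 15*x - 56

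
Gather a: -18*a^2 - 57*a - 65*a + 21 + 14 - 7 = -18*a^2 - 122*a + 28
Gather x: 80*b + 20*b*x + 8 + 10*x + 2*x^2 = 80*b + 2*x^2 + x*(20*b + 10) + 8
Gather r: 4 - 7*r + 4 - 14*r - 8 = -21*r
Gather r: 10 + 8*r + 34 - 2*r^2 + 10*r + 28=-2*r^2 + 18*r + 72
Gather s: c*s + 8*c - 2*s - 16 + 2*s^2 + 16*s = 8*c + 2*s^2 + s*(c + 14) - 16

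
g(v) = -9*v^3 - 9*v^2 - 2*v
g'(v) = -27*v^2 - 18*v - 2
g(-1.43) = 10.77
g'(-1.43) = -31.47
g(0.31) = -1.75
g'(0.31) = -10.17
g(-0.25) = 0.08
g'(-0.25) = 0.81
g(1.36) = -42.01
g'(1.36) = -76.42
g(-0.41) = -0.07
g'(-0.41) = 0.84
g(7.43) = -4203.26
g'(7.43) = -1626.27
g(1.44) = -48.42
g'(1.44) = -83.91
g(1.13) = -26.74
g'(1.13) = -56.82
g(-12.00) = 14280.00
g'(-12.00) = -3674.00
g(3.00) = -330.00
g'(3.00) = -299.00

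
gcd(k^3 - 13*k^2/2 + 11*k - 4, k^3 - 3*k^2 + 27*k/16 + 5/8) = k - 2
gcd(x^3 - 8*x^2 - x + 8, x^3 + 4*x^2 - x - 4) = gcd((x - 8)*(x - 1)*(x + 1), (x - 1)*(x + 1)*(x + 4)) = x^2 - 1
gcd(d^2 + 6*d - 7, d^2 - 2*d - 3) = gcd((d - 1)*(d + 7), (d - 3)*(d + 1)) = 1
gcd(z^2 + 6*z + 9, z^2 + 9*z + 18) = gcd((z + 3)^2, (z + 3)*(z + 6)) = z + 3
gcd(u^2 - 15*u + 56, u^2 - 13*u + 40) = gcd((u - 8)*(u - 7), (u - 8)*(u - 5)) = u - 8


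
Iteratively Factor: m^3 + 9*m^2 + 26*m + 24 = (m + 2)*(m^2 + 7*m + 12) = (m + 2)*(m + 3)*(m + 4)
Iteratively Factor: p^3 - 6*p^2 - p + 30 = (p + 2)*(p^2 - 8*p + 15) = (p - 3)*(p + 2)*(p - 5)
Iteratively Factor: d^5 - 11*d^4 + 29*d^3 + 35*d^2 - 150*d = (d + 2)*(d^4 - 13*d^3 + 55*d^2 - 75*d) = (d - 3)*(d + 2)*(d^3 - 10*d^2 + 25*d) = (d - 5)*(d - 3)*(d + 2)*(d^2 - 5*d) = d*(d - 5)*(d - 3)*(d + 2)*(d - 5)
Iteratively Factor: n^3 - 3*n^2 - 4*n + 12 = (n + 2)*(n^2 - 5*n + 6) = (n - 2)*(n + 2)*(n - 3)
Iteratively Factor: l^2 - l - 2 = (l - 2)*(l + 1)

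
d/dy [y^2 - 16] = 2*y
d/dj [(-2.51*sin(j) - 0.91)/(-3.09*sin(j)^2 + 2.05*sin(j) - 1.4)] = (-7.7559*sin(j)^2 - 5.6238*sin(j) + 5.3795)*cos(j)/(9.5481*sin(j)^4 - 12.669*sin(j)^3 + 12.8545*sin(j)^2 - 5.74*sin(j) + 1.96)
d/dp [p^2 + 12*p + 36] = 2*p + 12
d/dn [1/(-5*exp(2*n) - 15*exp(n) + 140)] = (2*exp(n) + 3)*exp(n)/(5*(exp(2*n) + 3*exp(n) - 28)^2)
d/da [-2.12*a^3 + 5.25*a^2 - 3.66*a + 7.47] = -6.36*a^2 + 10.5*a - 3.66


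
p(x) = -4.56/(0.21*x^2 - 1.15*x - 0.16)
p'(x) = -4.56*(1.15 - 0.42*x)/(0.21*x^2 - 1.15*x - 0.16)^2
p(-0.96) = -4.01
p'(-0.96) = -5.47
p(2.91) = 2.64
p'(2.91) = 0.11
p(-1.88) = -1.66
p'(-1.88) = -1.17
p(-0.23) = -39.44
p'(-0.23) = -425.31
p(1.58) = 3.14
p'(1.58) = -1.05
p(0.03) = 23.47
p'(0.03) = -137.37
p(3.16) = 2.69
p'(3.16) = 0.28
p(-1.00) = -3.80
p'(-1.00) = -4.97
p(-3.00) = -0.88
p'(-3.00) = -0.41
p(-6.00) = -0.32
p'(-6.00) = -0.08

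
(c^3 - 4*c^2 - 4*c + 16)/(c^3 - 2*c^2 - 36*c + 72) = (c^2 - 2*c - 8)/(c^2 - 36)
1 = 1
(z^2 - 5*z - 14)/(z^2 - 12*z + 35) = (z + 2)/(z - 5)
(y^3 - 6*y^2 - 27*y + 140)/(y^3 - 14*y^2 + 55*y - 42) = (y^2 + y - 20)/(y^2 - 7*y + 6)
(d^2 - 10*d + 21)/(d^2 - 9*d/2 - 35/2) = 2*(d - 3)/(2*d + 5)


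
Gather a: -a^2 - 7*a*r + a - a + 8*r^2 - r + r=-a^2 - 7*a*r + 8*r^2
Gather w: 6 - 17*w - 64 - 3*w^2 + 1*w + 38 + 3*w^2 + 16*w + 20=0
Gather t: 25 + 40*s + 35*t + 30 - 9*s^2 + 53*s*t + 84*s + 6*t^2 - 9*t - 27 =-9*s^2 + 124*s + 6*t^2 + t*(53*s + 26) + 28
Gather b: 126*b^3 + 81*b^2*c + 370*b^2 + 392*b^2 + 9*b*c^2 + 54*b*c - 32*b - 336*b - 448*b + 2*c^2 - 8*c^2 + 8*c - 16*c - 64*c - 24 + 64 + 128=126*b^3 + b^2*(81*c + 762) + b*(9*c^2 + 54*c - 816) - 6*c^2 - 72*c + 168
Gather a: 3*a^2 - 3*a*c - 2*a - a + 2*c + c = 3*a^2 + a*(-3*c - 3) + 3*c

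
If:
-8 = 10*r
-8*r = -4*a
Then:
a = -8/5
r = -4/5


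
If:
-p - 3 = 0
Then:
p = -3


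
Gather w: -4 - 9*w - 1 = -9*w - 5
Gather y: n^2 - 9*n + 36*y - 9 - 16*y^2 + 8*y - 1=n^2 - 9*n - 16*y^2 + 44*y - 10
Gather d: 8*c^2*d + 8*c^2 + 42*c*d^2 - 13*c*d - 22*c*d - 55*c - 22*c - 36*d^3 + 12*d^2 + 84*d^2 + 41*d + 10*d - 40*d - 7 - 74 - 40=8*c^2 - 77*c - 36*d^3 + d^2*(42*c + 96) + d*(8*c^2 - 35*c + 11) - 121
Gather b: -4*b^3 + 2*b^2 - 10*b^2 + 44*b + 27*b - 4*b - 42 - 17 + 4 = -4*b^3 - 8*b^2 + 67*b - 55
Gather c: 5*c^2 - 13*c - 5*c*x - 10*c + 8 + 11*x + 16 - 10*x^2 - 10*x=5*c^2 + c*(-5*x - 23) - 10*x^2 + x + 24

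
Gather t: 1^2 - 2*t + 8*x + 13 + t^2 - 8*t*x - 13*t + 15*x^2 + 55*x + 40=t^2 + t*(-8*x - 15) + 15*x^2 + 63*x + 54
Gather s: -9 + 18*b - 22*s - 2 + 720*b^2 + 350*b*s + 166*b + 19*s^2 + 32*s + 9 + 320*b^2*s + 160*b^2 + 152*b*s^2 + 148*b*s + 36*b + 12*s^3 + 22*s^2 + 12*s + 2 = 880*b^2 + 220*b + 12*s^3 + s^2*(152*b + 41) + s*(320*b^2 + 498*b + 22)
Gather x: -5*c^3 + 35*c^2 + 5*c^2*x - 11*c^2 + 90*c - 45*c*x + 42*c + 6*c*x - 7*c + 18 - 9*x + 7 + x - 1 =-5*c^3 + 24*c^2 + 125*c + x*(5*c^2 - 39*c - 8) + 24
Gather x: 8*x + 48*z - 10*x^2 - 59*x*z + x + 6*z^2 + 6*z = -10*x^2 + x*(9 - 59*z) + 6*z^2 + 54*z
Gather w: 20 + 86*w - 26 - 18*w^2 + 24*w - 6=-18*w^2 + 110*w - 12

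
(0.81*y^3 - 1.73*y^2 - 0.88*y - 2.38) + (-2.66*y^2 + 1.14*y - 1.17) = 0.81*y^3 - 4.39*y^2 + 0.26*y - 3.55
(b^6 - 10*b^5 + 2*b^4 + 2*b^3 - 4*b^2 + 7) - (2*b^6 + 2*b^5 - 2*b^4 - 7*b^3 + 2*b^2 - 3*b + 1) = -b^6 - 12*b^5 + 4*b^4 + 9*b^3 - 6*b^2 + 3*b + 6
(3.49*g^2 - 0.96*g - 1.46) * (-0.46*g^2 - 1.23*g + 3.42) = -1.6054*g^4 - 3.8511*g^3 + 13.7882*g^2 - 1.4874*g - 4.9932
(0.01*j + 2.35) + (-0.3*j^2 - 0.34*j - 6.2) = -0.3*j^2 - 0.33*j - 3.85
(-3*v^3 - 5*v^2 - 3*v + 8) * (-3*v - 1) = 9*v^4 + 18*v^3 + 14*v^2 - 21*v - 8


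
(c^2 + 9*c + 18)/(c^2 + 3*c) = (c + 6)/c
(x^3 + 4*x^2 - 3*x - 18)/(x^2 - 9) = (x^2 + x - 6)/(x - 3)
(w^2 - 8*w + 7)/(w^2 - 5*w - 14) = (w - 1)/(w + 2)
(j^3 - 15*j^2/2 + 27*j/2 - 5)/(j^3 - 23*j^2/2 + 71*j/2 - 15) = (j - 2)/(j - 6)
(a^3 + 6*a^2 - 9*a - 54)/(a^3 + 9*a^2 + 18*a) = (a - 3)/a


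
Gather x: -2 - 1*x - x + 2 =-2*x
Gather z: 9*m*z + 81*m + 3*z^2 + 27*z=81*m + 3*z^2 + z*(9*m + 27)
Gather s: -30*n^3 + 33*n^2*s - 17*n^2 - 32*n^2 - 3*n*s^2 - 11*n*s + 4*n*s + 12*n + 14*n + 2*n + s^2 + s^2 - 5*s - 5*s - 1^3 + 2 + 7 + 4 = -30*n^3 - 49*n^2 + 28*n + s^2*(2 - 3*n) + s*(33*n^2 - 7*n - 10) + 12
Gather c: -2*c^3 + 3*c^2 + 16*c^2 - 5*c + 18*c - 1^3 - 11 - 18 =-2*c^3 + 19*c^2 + 13*c - 30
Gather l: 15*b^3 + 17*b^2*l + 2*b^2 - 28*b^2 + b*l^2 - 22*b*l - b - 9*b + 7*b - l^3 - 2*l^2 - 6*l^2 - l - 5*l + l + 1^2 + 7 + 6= 15*b^3 - 26*b^2 - 3*b - l^3 + l^2*(b - 8) + l*(17*b^2 - 22*b - 5) + 14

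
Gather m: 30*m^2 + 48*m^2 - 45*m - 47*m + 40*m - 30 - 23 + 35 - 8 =78*m^2 - 52*m - 26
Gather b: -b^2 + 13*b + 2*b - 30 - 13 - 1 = -b^2 + 15*b - 44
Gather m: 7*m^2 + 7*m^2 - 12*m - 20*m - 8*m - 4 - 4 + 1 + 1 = 14*m^2 - 40*m - 6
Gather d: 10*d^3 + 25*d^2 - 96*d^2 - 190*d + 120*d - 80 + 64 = 10*d^3 - 71*d^2 - 70*d - 16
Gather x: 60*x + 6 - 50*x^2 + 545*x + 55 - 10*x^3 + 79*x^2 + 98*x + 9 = -10*x^3 + 29*x^2 + 703*x + 70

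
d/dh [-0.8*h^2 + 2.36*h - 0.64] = 2.36 - 1.6*h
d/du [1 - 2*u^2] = -4*u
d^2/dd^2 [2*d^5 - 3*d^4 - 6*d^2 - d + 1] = 40*d^3 - 36*d^2 - 12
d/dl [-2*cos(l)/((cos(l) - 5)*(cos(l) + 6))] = 2*(sin(l)^2 - 31)*sin(l)/((cos(l) - 5)^2*(cos(l) + 6)^2)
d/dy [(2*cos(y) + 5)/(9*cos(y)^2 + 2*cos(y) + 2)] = 6*(3*cos(y)^2 + 15*cos(y) + 1)*sin(y)/(-9*sin(y)^2 + 2*cos(y) + 11)^2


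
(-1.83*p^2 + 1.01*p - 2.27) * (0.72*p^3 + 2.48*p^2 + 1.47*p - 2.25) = -1.3176*p^5 - 3.8112*p^4 - 1.8197*p^3 - 0.0274000000000001*p^2 - 5.6094*p + 5.1075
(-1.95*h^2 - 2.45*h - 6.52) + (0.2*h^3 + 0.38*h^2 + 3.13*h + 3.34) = 0.2*h^3 - 1.57*h^2 + 0.68*h - 3.18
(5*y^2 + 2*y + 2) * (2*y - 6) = 10*y^3 - 26*y^2 - 8*y - 12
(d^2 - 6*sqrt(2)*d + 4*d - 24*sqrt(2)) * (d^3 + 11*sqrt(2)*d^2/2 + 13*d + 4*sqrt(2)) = d^5 - sqrt(2)*d^4/2 + 4*d^4 - 53*d^3 - 2*sqrt(2)*d^3 - 212*d^2 - 74*sqrt(2)*d^2 - 296*sqrt(2)*d - 48*d - 192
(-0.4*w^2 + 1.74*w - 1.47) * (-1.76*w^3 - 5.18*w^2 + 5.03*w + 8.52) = 0.704*w^5 - 0.9904*w^4 - 8.438*w^3 + 12.9588*w^2 + 7.4307*w - 12.5244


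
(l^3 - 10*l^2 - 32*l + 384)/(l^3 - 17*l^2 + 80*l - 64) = (l + 6)/(l - 1)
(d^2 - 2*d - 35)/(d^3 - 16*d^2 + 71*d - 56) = (d + 5)/(d^2 - 9*d + 8)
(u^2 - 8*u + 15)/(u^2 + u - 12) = (u - 5)/(u + 4)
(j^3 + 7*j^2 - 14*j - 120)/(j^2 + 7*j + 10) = (j^2 + 2*j - 24)/(j + 2)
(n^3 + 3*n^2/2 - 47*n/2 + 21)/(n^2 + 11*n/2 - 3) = (2*n^2 - 9*n + 7)/(2*n - 1)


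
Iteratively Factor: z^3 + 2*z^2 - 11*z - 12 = (z - 3)*(z^2 + 5*z + 4) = (z - 3)*(z + 1)*(z + 4)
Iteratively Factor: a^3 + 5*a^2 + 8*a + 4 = (a + 2)*(a^2 + 3*a + 2) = (a + 2)^2*(a + 1)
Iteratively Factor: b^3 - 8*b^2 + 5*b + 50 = (b - 5)*(b^2 - 3*b - 10) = (b - 5)*(b + 2)*(b - 5)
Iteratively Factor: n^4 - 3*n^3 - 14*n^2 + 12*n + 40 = (n + 2)*(n^3 - 5*n^2 - 4*n + 20) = (n - 2)*(n + 2)*(n^2 - 3*n - 10) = (n - 2)*(n + 2)^2*(n - 5)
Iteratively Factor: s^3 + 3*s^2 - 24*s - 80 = (s + 4)*(s^2 - s - 20) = (s + 4)^2*(s - 5)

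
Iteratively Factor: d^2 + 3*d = (d)*(d + 3)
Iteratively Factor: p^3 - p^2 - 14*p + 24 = (p + 4)*(p^2 - 5*p + 6) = (p - 3)*(p + 4)*(p - 2)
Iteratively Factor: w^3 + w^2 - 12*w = (w)*(w^2 + w - 12) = w*(w + 4)*(w - 3)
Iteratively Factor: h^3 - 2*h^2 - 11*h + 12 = (h + 3)*(h^2 - 5*h + 4) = (h - 4)*(h + 3)*(h - 1)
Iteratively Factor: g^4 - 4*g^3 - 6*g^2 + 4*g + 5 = (g - 5)*(g^3 + g^2 - g - 1) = (g - 5)*(g - 1)*(g^2 + 2*g + 1) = (g - 5)*(g - 1)*(g + 1)*(g + 1)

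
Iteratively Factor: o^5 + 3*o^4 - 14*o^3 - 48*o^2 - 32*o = (o)*(o^4 + 3*o^3 - 14*o^2 - 48*o - 32) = o*(o - 4)*(o^3 + 7*o^2 + 14*o + 8) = o*(o - 4)*(o + 1)*(o^2 + 6*o + 8) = o*(o - 4)*(o + 1)*(o + 2)*(o + 4)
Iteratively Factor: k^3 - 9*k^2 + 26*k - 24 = (k - 2)*(k^2 - 7*k + 12) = (k - 3)*(k - 2)*(k - 4)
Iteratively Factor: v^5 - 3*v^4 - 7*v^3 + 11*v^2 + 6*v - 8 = (v + 2)*(v^4 - 5*v^3 + 3*v^2 + 5*v - 4) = (v + 1)*(v + 2)*(v^3 - 6*v^2 + 9*v - 4) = (v - 1)*(v + 1)*(v + 2)*(v^2 - 5*v + 4) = (v - 1)^2*(v + 1)*(v + 2)*(v - 4)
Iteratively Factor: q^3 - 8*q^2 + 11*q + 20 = (q - 4)*(q^2 - 4*q - 5) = (q - 4)*(q + 1)*(q - 5)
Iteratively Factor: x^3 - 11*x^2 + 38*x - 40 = (x - 4)*(x^2 - 7*x + 10) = (x - 5)*(x - 4)*(x - 2)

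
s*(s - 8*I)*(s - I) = s^3 - 9*I*s^2 - 8*s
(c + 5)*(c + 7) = c^2 + 12*c + 35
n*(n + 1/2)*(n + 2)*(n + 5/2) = n^4 + 5*n^3 + 29*n^2/4 + 5*n/2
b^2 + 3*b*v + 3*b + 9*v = (b + 3)*(b + 3*v)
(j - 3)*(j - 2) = j^2 - 5*j + 6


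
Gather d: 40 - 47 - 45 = -52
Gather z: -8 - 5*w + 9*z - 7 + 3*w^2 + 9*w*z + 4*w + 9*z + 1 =3*w^2 - w + z*(9*w + 18) - 14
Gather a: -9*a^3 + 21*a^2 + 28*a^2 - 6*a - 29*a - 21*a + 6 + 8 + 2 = -9*a^3 + 49*a^2 - 56*a + 16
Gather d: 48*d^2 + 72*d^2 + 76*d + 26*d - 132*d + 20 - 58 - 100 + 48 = 120*d^2 - 30*d - 90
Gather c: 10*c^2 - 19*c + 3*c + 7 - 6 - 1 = 10*c^2 - 16*c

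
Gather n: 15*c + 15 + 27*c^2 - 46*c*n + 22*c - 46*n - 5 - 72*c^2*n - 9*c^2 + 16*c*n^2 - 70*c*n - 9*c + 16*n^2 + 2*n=18*c^2 + 28*c + n^2*(16*c + 16) + n*(-72*c^2 - 116*c - 44) + 10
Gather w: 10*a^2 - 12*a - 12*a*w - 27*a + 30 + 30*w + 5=10*a^2 - 39*a + w*(30 - 12*a) + 35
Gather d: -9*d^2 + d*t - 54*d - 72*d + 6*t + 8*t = -9*d^2 + d*(t - 126) + 14*t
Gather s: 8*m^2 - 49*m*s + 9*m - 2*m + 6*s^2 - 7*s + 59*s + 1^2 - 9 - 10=8*m^2 + 7*m + 6*s^2 + s*(52 - 49*m) - 18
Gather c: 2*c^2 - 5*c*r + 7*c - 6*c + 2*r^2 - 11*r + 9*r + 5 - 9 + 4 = 2*c^2 + c*(1 - 5*r) + 2*r^2 - 2*r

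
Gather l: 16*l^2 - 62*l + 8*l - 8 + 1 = 16*l^2 - 54*l - 7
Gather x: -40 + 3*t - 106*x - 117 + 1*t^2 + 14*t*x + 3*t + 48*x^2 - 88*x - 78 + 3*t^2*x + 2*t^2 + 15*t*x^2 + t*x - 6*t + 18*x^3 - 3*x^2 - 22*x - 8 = 3*t^2 + 18*x^3 + x^2*(15*t + 45) + x*(3*t^2 + 15*t - 216) - 243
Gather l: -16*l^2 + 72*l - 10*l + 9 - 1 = -16*l^2 + 62*l + 8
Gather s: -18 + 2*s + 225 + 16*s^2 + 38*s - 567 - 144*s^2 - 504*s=-128*s^2 - 464*s - 360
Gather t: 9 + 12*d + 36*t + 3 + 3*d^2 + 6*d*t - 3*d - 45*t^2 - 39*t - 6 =3*d^2 + 9*d - 45*t^2 + t*(6*d - 3) + 6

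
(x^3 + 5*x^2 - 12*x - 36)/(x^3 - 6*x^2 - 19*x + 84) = (x^2 + 8*x + 12)/(x^2 - 3*x - 28)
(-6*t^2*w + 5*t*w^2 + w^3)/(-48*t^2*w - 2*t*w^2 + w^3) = (t - w)/(8*t - w)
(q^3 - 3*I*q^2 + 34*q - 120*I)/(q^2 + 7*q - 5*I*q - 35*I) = (q^2 + 2*I*q + 24)/(q + 7)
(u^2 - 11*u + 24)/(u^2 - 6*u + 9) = (u - 8)/(u - 3)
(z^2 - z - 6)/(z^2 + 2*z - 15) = (z + 2)/(z + 5)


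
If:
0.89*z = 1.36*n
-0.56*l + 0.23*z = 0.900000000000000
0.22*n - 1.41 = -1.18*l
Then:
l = 0.55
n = 3.44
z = 5.26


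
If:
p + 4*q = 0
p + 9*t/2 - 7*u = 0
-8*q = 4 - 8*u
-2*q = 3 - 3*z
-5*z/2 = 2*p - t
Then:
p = -62/79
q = 31/158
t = 298/237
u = 55/79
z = 268/237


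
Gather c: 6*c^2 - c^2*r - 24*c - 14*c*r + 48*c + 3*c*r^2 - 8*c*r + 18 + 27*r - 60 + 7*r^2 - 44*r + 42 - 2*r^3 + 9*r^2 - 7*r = c^2*(6 - r) + c*(3*r^2 - 22*r + 24) - 2*r^3 + 16*r^2 - 24*r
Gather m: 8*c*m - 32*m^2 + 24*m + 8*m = -32*m^2 + m*(8*c + 32)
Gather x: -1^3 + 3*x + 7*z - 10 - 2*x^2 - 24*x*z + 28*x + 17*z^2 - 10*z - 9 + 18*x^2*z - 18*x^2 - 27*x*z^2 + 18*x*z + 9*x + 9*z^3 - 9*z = x^2*(18*z - 20) + x*(-27*z^2 - 6*z + 40) + 9*z^3 + 17*z^2 - 12*z - 20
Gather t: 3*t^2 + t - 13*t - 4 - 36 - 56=3*t^2 - 12*t - 96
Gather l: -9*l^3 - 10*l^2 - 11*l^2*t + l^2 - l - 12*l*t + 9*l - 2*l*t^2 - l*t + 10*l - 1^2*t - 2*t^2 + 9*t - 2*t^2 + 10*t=-9*l^3 + l^2*(-11*t - 9) + l*(-2*t^2 - 13*t + 18) - 4*t^2 + 18*t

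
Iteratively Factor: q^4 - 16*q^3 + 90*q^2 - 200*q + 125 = (q - 5)*(q^3 - 11*q^2 + 35*q - 25) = (q - 5)^2*(q^2 - 6*q + 5) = (q - 5)^2*(q - 1)*(q - 5)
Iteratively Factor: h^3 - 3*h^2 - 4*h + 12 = (h + 2)*(h^2 - 5*h + 6) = (h - 2)*(h + 2)*(h - 3)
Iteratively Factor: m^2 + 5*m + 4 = (m + 1)*(m + 4)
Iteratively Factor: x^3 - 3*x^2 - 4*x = (x - 4)*(x^2 + x) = (x - 4)*(x + 1)*(x)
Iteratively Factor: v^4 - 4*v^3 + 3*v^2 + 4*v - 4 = (v - 2)*(v^3 - 2*v^2 - v + 2) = (v - 2)^2*(v^2 - 1) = (v - 2)^2*(v - 1)*(v + 1)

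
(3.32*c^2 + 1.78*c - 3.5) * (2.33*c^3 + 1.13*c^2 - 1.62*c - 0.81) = 7.7356*c^5 + 7.899*c^4 - 11.522*c^3 - 9.5278*c^2 + 4.2282*c + 2.835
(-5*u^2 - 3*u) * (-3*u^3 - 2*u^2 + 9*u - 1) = 15*u^5 + 19*u^4 - 39*u^3 - 22*u^2 + 3*u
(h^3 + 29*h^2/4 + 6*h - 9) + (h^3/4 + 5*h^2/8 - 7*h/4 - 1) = 5*h^3/4 + 63*h^2/8 + 17*h/4 - 10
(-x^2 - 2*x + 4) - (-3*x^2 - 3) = 2*x^2 - 2*x + 7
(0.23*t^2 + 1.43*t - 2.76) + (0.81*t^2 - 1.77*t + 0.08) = 1.04*t^2 - 0.34*t - 2.68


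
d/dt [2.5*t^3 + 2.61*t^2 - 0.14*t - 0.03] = 7.5*t^2 + 5.22*t - 0.14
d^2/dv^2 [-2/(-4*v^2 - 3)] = 48*(4*v^2 - 1)/(4*v^2 + 3)^3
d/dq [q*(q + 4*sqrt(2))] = 2*q + 4*sqrt(2)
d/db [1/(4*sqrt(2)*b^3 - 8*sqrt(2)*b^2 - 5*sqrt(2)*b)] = sqrt(2)*(-12*b^2 + 16*b + 5)/(2*b^2*(-4*b^2 + 8*b + 5)^2)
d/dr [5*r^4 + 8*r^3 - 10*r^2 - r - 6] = 20*r^3 + 24*r^2 - 20*r - 1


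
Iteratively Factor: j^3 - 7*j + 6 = (j - 2)*(j^2 + 2*j - 3) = (j - 2)*(j + 3)*(j - 1)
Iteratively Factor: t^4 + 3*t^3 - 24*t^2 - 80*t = (t)*(t^3 + 3*t^2 - 24*t - 80) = t*(t - 5)*(t^2 + 8*t + 16) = t*(t - 5)*(t + 4)*(t + 4)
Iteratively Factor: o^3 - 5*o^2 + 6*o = (o - 2)*(o^2 - 3*o) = o*(o - 2)*(o - 3)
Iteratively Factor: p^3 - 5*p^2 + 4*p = (p - 1)*(p^2 - 4*p) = (p - 4)*(p - 1)*(p)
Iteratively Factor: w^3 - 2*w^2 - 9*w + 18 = (w + 3)*(w^2 - 5*w + 6) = (w - 2)*(w + 3)*(w - 3)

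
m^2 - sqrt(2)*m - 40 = (m - 5*sqrt(2))*(m + 4*sqrt(2))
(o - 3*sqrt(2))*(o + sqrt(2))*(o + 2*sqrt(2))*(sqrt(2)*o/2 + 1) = sqrt(2)*o^4/2 + o^3 - 7*sqrt(2)*o^2 - 26*o - 12*sqrt(2)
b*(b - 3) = b^2 - 3*b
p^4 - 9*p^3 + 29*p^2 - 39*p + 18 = (p - 3)^2*(p - 2)*(p - 1)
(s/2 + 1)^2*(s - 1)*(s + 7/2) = s^4/4 + 13*s^3/8 + 21*s^2/8 - s - 7/2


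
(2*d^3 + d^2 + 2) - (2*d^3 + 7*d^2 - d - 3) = -6*d^2 + d + 5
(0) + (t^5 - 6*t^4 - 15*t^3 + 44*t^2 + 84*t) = t^5 - 6*t^4 - 15*t^3 + 44*t^2 + 84*t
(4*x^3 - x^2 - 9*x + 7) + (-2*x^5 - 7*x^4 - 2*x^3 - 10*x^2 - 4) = -2*x^5 - 7*x^4 + 2*x^3 - 11*x^2 - 9*x + 3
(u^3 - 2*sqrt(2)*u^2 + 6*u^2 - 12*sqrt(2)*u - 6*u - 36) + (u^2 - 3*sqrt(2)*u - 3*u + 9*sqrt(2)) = u^3 - 2*sqrt(2)*u^2 + 7*u^2 - 15*sqrt(2)*u - 9*u - 36 + 9*sqrt(2)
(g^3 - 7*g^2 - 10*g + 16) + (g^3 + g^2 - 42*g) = 2*g^3 - 6*g^2 - 52*g + 16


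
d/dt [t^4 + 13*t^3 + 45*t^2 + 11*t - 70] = 4*t^3 + 39*t^2 + 90*t + 11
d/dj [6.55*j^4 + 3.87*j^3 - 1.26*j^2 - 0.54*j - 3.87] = 26.2*j^3 + 11.61*j^2 - 2.52*j - 0.54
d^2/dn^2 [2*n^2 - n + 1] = 4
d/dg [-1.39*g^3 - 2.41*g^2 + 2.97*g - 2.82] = -4.17*g^2 - 4.82*g + 2.97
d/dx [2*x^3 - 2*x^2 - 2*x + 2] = 6*x^2 - 4*x - 2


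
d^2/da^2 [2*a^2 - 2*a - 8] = 4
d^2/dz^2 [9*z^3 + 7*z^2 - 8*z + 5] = 54*z + 14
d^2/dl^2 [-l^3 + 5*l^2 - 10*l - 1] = 10 - 6*l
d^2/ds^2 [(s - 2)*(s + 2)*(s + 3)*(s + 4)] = 12*s^2 + 42*s + 16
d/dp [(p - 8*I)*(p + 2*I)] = 2*p - 6*I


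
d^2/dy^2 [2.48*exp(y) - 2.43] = 2.48*exp(y)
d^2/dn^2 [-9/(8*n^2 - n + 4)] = 18*(64*n^2 - 8*n - (16*n - 1)^2 + 32)/(8*n^2 - n + 4)^3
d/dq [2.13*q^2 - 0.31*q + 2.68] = 4.26*q - 0.31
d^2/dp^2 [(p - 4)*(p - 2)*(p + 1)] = 6*p - 10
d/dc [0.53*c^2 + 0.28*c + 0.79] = 1.06*c + 0.28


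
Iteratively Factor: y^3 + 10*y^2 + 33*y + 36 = (y + 3)*(y^2 + 7*y + 12) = (y + 3)*(y + 4)*(y + 3)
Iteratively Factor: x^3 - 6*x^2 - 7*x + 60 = (x + 3)*(x^2 - 9*x + 20) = (x - 4)*(x + 3)*(x - 5)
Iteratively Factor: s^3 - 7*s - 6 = (s + 2)*(s^2 - 2*s - 3) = (s - 3)*(s + 2)*(s + 1)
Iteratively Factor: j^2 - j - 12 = (j + 3)*(j - 4)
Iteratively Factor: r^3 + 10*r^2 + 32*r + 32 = (r + 2)*(r^2 + 8*r + 16) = (r + 2)*(r + 4)*(r + 4)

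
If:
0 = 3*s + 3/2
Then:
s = -1/2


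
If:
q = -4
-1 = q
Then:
No Solution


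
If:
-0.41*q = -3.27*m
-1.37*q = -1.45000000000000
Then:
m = 0.13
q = 1.06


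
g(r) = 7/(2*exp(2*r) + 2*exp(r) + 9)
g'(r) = 7*(-4*exp(2*r) - 2*exp(r))/(2*exp(2*r) + 2*exp(r) + 9)^2 = (-28*exp(r) - 14)*exp(r)/(2*exp(2*r) + 2*exp(r) + 9)^2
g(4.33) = 0.00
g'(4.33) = -0.00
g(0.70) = 0.33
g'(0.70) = -0.32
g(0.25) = 0.47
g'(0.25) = -0.29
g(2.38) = 0.03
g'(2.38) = -0.05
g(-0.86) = 0.69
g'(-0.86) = -0.11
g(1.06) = 0.22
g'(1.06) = -0.28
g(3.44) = 0.00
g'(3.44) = -0.01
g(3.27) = 0.00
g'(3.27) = -0.01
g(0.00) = 0.54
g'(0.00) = -0.25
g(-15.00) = 0.78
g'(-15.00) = 0.00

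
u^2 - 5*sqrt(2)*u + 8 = (u - 4*sqrt(2))*(u - sqrt(2))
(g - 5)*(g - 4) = g^2 - 9*g + 20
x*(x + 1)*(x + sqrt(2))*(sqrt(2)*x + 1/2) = sqrt(2)*x^4 + sqrt(2)*x^3 + 5*x^3/2 + sqrt(2)*x^2/2 + 5*x^2/2 + sqrt(2)*x/2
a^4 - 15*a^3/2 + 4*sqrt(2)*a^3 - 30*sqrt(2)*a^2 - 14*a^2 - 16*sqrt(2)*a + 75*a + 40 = (a - 8)*(a + 1/2)*(a - sqrt(2))*(a + 5*sqrt(2))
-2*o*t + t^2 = t*(-2*o + t)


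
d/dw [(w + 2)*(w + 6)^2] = (w + 6)*(3*w + 10)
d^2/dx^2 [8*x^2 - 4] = 16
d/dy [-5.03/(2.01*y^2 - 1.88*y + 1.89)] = (20.2206*y - 9.4564)/(2.01*y^2 - 1.88*y + 1.89)^2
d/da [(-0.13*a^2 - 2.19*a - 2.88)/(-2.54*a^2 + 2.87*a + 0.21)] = (-5.9357*a^2 - 14.685*a + 7.8057)/(6.4516*a^4 - 14.5796*a^3 + 7.1701*a^2 + 1.2054*a + 0.0441)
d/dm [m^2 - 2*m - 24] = 2*m - 2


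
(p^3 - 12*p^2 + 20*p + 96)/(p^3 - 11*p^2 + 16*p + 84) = (p - 8)/(p - 7)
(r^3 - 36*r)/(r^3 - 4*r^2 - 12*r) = (r + 6)/(r + 2)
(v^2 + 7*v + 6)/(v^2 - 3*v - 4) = (v + 6)/(v - 4)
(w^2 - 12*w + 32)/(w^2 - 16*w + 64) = (w - 4)/(w - 8)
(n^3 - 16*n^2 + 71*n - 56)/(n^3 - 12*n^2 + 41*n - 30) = (n^2 - 15*n + 56)/(n^2 - 11*n + 30)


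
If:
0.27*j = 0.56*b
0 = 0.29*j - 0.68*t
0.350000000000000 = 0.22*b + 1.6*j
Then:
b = 0.10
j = 0.21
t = 0.09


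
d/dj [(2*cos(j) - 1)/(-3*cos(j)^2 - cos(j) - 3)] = (6*sin(j)^2 + 6*cos(j) + 1)*sin(j)/(3*cos(j)^2 + cos(j) + 3)^2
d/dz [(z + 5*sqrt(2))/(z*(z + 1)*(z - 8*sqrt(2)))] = (-2*z^3 - 7*sqrt(2)*z^2 - z^2 - 10*sqrt(2)*z + 160*z + 80)/(z^2*(z^4 - 16*sqrt(2)*z^3 + 2*z^3 - 32*sqrt(2)*z^2 + 129*z^2 - 16*sqrt(2)*z + 256*z + 128))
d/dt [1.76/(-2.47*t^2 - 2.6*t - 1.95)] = (8.6944*t + 4.576)/(2.47*t^2 + 2.6*t + 1.95)^2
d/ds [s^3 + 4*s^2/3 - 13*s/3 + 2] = 3*s^2 + 8*s/3 - 13/3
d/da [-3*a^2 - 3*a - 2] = -6*a - 3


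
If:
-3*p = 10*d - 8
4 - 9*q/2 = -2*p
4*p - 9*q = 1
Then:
No Solution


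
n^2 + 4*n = n*(n + 4)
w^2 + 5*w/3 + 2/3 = (w + 2/3)*(w + 1)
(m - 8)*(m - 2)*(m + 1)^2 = m^4 - 8*m^3 - 3*m^2 + 22*m + 16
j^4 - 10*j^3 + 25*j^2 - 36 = (j - 6)*(j - 3)*(j - 2)*(j + 1)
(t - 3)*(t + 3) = t^2 - 9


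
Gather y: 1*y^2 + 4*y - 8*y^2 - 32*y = -7*y^2 - 28*y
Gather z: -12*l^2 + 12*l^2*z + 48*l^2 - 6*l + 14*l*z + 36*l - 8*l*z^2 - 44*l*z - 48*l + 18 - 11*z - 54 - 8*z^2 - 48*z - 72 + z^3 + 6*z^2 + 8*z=36*l^2 - 18*l + z^3 + z^2*(-8*l - 2) + z*(12*l^2 - 30*l - 51) - 108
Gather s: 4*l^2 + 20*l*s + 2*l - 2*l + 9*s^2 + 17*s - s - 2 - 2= 4*l^2 + 9*s^2 + s*(20*l + 16) - 4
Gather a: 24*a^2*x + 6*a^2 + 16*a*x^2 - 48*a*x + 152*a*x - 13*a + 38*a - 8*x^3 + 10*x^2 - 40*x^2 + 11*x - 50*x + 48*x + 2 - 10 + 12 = a^2*(24*x + 6) + a*(16*x^2 + 104*x + 25) - 8*x^3 - 30*x^2 + 9*x + 4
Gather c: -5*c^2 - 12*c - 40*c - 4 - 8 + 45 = -5*c^2 - 52*c + 33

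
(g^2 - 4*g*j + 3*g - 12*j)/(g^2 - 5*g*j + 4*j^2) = (g + 3)/(g - j)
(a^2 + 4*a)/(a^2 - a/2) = 2*(a + 4)/(2*a - 1)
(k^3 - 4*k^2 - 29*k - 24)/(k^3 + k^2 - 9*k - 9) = (k - 8)/(k - 3)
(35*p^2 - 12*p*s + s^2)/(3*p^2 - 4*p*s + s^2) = (35*p^2 - 12*p*s + s^2)/(3*p^2 - 4*p*s + s^2)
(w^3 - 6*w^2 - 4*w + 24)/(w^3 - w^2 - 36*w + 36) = (w^2 - 4)/(w^2 + 5*w - 6)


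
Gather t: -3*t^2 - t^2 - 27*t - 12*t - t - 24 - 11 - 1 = -4*t^2 - 40*t - 36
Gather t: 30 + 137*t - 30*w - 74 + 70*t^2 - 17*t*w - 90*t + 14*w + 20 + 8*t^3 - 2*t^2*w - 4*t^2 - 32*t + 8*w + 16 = 8*t^3 + t^2*(66 - 2*w) + t*(15 - 17*w) - 8*w - 8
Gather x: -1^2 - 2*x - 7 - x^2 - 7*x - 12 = -x^2 - 9*x - 20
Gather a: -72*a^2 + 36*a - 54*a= -72*a^2 - 18*a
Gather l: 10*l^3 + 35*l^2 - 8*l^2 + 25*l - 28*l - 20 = 10*l^3 + 27*l^2 - 3*l - 20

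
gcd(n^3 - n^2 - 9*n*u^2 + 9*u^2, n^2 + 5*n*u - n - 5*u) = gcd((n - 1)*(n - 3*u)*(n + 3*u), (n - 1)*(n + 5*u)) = n - 1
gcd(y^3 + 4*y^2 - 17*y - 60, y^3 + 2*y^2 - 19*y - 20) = y^2 + y - 20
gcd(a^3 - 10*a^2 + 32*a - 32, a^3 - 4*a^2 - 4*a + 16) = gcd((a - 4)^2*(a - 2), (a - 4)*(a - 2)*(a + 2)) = a^2 - 6*a + 8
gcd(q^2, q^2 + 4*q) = q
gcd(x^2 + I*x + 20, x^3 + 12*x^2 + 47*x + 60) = 1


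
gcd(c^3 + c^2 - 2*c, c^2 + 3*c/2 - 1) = c + 2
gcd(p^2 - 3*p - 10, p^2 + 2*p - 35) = p - 5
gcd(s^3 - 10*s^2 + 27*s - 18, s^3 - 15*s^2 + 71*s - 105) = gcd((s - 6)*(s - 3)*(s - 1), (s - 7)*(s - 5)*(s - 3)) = s - 3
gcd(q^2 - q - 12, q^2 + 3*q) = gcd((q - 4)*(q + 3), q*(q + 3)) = q + 3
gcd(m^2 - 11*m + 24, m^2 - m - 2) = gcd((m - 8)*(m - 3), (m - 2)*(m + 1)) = 1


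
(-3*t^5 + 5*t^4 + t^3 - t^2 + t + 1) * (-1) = 3*t^5 - 5*t^4 - t^3 + t^2 - t - 1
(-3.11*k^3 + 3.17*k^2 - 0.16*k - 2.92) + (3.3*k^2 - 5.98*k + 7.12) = -3.11*k^3 + 6.47*k^2 - 6.14*k + 4.2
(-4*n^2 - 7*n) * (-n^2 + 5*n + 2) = 4*n^4 - 13*n^3 - 43*n^2 - 14*n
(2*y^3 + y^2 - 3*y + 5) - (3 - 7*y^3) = 9*y^3 + y^2 - 3*y + 2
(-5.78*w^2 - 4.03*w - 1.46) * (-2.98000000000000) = 17.2244*w^2 + 12.0094*w + 4.3508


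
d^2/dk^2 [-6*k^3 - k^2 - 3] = -36*k - 2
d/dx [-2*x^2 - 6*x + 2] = -4*x - 6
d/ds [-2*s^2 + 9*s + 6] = 9 - 4*s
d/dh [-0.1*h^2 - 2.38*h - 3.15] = -0.2*h - 2.38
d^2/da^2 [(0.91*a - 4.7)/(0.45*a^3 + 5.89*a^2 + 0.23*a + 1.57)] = (1.10565*a^5 + 3.05073*a^4 - 136.366348*a^3 - 988.9509*a^2 - 68.769498*a + 85.770158)/(0.091125*a^9 + 3.578175*a^8 + 46.97406*a^7 + 208.947934*a^6 + 48.976674*a^5 + 165.309504*a^4 + 16.101056*a^3 + 43.803942*a^2 + 1.700781*a + 3.869893)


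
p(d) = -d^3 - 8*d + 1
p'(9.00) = -251.00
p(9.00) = -800.00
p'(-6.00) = -116.00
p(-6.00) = 265.00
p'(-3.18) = -38.34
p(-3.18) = 58.60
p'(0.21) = -8.13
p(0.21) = -0.69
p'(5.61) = -102.42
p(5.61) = -220.44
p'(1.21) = -12.39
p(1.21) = -10.45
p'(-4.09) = -58.18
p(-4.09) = 102.14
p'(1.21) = -12.39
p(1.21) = -10.45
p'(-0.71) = -9.51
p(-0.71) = 7.04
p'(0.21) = -8.13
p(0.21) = -0.69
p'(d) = -3*d^2 - 8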